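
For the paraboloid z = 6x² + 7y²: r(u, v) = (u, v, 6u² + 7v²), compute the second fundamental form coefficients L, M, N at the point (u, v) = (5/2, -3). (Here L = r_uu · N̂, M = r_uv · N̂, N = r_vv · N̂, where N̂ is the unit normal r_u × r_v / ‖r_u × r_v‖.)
L = 12*sqrt(2665)/2665;  M = 0;  N = 14*sqrt(2665)/2665

Compute the unit normal N̂(u, v) = (-12*u/sqrt(144*u^2 + 196*v^2 + 1), -14*v/sqrt(144*u^2 + 196*v^2 + 1), 1/sqrt(144*u^2 + 196*v^2 + 1)), and the second partials r_uu, r_uv, r_vv. Take dot products:
  L(u, v) = r_uu · N̂ = 12/sqrt(144*u^2 + 196*v^2 + 1),
  M(u, v) = r_uv · N̂ = 0,
  N(u, v) = r_vv · N̂ = 14/sqrt(144*u^2 + 196*v^2 + 1).
Evaluating at (u, v) = (5/2, -3):
  L = 12*sqrt(2665)/2665, M = 0, N = 14*sqrt(2665)/2665.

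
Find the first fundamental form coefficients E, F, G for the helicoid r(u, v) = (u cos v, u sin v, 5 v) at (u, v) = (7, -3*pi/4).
E = 1;  F = 0;  G = 74

Partials: r_u = (cos(v), sin(v), 0), r_v = (-u*sin(v), u*cos(v), 5). As functions of (u, v):
  E = r_u · r_u = 1,
  F = r_u · r_v = 0,
  G = r_v · r_v = u^2 + 25.
Evaluating at (u, v) = (7, -3*pi/4): E = 1, F = 0, G = 74.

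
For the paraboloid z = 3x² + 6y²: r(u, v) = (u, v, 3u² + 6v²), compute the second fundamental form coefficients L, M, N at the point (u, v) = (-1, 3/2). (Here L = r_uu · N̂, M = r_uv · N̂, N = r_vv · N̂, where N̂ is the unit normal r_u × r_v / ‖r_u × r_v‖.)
L = 6/19;  M = 0;  N = 12/19

Compute the unit normal N̂(u, v) = (-6*u/sqrt(36*u^2 + 144*v^2 + 1), -12*v/sqrt(36*u^2 + 144*v^2 + 1), 1/sqrt(36*u^2 + 144*v^2 + 1)), and the second partials r_uu, r_uv, r_vv. Take dot products:
  L(u, v) = r_uu · N̂ = 6/sqrt(36*u^2 + 144*v^2 + 1),
  M(u, v) = r_uv · N̂ = 0,
  N(u, v) = r_vv · N̂ = 12/sqrt(36*u^2 + 144*v^2 + 1).
Evaluating at (u, v) = (-1, 3/2):
  L = 6/19, M = 0, N = 12/19.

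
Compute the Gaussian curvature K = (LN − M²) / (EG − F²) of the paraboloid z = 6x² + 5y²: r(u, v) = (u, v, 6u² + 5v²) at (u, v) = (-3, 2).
K = 120/2879809

Coefficients of the first fundamental form: E = 144*u^2 + 1, F = 120*u*v, G = 100*v^2 + 1.
Coefficients of the second fundamental form: L = 12/sqrt(144*u^2 + 100*v^2 + 1), M = 0, N = 10/sqrt(144*u^2 + 100*v^2 + 1).
Assemble K = (LN − M²)/(EG − F²) = 120/(20736*u^4 + 28800*u^2*v^2 + 288*u^2 + 10000*v^4 + 200*v^2 + 1). At (u, v) = (-3, 2): K = 120/2879809.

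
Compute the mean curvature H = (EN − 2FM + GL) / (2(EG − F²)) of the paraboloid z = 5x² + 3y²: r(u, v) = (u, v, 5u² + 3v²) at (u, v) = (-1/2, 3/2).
H = 488*sqrt(107)/11449

With E = 100*u^2 + 1, F = 60*u*v, G = 36*v^2 + 1, L = 10/sqrt(100*u^2 + 36*v^2 + 1), M = 0, N = 6/sqrt(100*u^2 + 36*v^2 + 1), assemble
  H = (EN − 2FM + GL) / (2(EG − F²)) = 4*(75*u^2 + 45*v^2 + 2)/(100*u^2 + 36*v^2 + 1)^(3/2).
At (u, v) = (-1/2, 3/2): H = 488*sqrt(107)/11449.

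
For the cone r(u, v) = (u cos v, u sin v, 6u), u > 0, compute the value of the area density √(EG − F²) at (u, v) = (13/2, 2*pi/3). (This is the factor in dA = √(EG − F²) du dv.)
√(EG − F²)|_{(13/2, 2*pi/3)} = 13*sqrt(37)/2

E = 37, F = 0, G = u^2, so EG − F² = 37*u^2. Taking the positive square root: √(EG − F²) = sqrt(37)*Abs(u). At (u, v) = (13/2, 2*pi/3): 13*sqrt(37)/2.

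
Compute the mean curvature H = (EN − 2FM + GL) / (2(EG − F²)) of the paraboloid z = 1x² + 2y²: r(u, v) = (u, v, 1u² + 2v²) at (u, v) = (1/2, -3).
H = 149*sqrt(146)/21316

With E = 4*u^2 + 1, F = 8*u*v, G = 16*v^2 + 1, L = 2/sqrt(4*u^2 + 16*v^2 + 1), M = 0, N = 4/sqrt(4*u^2 + 16*v^2 + 1), assemble
  H = (EN − 2FM + GL) / (2(EG − F²)) = (8*u^2 + 16*v^2 + 3)/(4*u^2 + 16*v^2 + 1)^(3/2).
At (u, v) = (1/2, -3): H = 149*sqrt(146)/21316.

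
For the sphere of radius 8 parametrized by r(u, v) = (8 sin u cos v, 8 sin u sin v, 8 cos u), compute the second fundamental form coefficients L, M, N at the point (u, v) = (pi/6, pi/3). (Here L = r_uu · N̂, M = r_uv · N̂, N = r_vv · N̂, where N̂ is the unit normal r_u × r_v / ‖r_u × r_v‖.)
L = -8;  M = 0;  N = -2

Compute the unit normal N̂(u, v) = (sin(u)^2*cos(v)/Abs(sin(u)), sin(u)^2*sin(v)/Abs(sin(u)), sin(2*u)/(2*Abs(sin(u)))), and the second partials r_uu, r_uv, r_vv. Take dot products:
  L(u, v) = r_uu · N̂ = -8*sin(u)/Abs(sin(u)),
  M(u, v) = r_uv · N̂ = 0,
  N(u, v) = r_vv · N̂ = -8*sin(u)^3/Abs(sin(u)).
Evaluating at (u, v) = (pi/6, pi/3):
  L = -8, M = 0, N = -2.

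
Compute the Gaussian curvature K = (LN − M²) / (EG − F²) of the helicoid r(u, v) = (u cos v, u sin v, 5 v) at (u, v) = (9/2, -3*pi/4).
K = -400/32761

Coefficients of the first fundamental form: E = 1, F = 0, G = u^2 + 25.
Coefficients of the second fundamental form: L = 0, M = -5/sqrt(u^2 + 25), N = 0.
Assemble K = (LN − M²)/(EG − F²) = -25/(u^2 + 25)^2. At (u, v) = (9/2, -3*pi/4): K = -400/32761.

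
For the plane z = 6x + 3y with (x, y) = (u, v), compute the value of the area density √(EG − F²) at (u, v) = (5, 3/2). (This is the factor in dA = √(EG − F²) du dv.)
√(EG − F²)|_{(5, 3/2)} = sqrt(46)

E = 37, F = 18, G = 10, so EG − F² = 46. Taking the positive square root: √(EG − F²) = sqrt(46). At (u, v) = (5, 3/2): sqrt(46).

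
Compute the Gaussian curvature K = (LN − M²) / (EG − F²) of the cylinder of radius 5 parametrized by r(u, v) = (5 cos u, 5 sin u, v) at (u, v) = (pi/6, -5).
K = 0

Coefficients of the first fundamental form: E = 25, F = 0, G = 1.
Coefficients of the second fundamental form: L = -5, M = 0, N = 0.
Assemble K = (LN − M²)/(EG − F²) = 0. At (u, v) = (pi/6, -5): K = 0.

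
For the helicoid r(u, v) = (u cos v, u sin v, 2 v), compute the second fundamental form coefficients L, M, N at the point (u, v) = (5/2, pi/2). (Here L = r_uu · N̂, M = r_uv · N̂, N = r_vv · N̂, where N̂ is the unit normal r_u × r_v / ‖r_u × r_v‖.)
L = 0;  M = -4*sqrt(41)/41;  N = 0

Compute the unit normal N̂(u, v) = (2*sin(v)/sqrt(u^2 + 4), -2*cos(v)/sqrt(u^2 + 4), u/sqrt(u^2 + 4)), and the second partials r_uu, r_uv, r_vv. Take dot products:
  L(u, v) = r_uu · N̂ = 0,
  M(u, v) = r_uv · N̂ = -2/sqrt(u^2 + 4),
  N(u, v) = r_vv · N̂ = 0.
Evaluating at (u, v) = (5/2, pi/2):
  L = 0, M = -4*sqrt(41)/41, N = 0.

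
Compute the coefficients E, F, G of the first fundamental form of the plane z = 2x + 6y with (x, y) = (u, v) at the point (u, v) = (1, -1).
E = 5;  F = 12;  G = 37

Partials: r_u = (1, 0, 2), r_v = (0, 1, 6). As functions of (u, v):
  E = r_u · r_u = 5,
  F = r_u · r_v = 12,
  G = r_v · r_v = 37.
Evaluating at (u, v) = (1, -1): E = 5, F = 12, G = 37.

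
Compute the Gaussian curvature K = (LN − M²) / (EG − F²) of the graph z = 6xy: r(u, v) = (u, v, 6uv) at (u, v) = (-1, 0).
K = -36/1369

Coefficients of the first fundamental form: E = 36*v^2 + 1, F = 36*u*v, G = 36*u^2 + 1.
Coefficients of the second fundamental form: L = 0, M = 6/sqrt(36*u^2 + 36*v^2 + 1), N = 0.
Assemble K = (LN − M²)/(EG − F²) = -36/(1296*u^4 + 2592*u^2*v^2 + 72*u^2 + 1296*v^4 + 72*v^2 + 1). At (u, v) = (-1, 0): K = -36/1369.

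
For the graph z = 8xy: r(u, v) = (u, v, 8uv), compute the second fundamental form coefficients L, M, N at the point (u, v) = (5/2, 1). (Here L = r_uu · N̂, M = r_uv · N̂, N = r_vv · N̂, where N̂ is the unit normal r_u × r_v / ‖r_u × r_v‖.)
L = 0;  M = 8*sqrt(465)/465;  N = 0

Compute the unit normal N̂(u, v) = (-8*v/sqrt(64*u^2 + 64*v^2 + 1), -8*u/sqrt(64*u^2 + 64*v^2 + 1), 1/sqrt(64*u^2 + 64*v^2 + 1)), and the second partials r_uu, r_uv, r_vv. Take dot products:
  L(u, v) = r_uu · N̂ = 0,
  M(u, v) = r_uv · N̂ = 8/sqrt(64*u^2 + 64*v^2 + 1),
  N(u, v) = r_vv · N̂ = 0.
Evaluating at (u, v) = (5/2, 1):
  L = 0, M = 8*sqrt(465)/465, N = 0.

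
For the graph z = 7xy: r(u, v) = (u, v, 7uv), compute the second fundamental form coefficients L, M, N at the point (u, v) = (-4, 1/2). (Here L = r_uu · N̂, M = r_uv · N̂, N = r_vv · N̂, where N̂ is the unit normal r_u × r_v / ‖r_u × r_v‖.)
L = 0;  M = 14*sqrt(3189)/3189;  N = 0

Compute the unit normal N̂(u, v) = (-7*v/sqrt(49*u^2 + 49*v^2 + 1), -7*u/sqrt(49*u^2 + 49*v^2 + 1), 1/sqrt(49*u^2 + 49*v^2 + 1)), and the second partials r_uu, r_uv, r_vv. Take dot products:
  L(u, v) = r_uu · N̂ = 0,
  M(u, v) = r_uv · N̂ = 7/sqrt(49*u^2 + 49*v^2 + 1),
  N(u, v) = r_vv · N̂ = 0.
Evaluating at (u, v) = (-4, 1/2):
  L = 0, M = 14*sqrt(3189)/3189, N = 0.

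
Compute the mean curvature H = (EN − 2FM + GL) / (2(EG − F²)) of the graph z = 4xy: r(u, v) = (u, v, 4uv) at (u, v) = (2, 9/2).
H = -576*sqrt(389)/151321

With E = 16*v^2 + 1, F = 16*u*v, G = 16*u^2 + 1, L = 0, M = 4/sqrt(16*u^2 + 16*v^2 + 1), N = 0, assemble
  H = (EN − 2FM + GL) / (2(EG − F²)) = -64*u*v/(16*u^2 + 16*v^2 + 1)^(3/2).
At (u, v) = (2, 9/2): H = -576*sqrt(389)/151321.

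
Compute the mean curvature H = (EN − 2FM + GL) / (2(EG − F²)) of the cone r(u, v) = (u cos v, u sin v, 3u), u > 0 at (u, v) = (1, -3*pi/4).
H = 3*sqrt(10)/20

With E = 10, F = 0, G = u^2, L = 0, M = 0, N = 3*sqrt(10)*u^2/(10*Abs(u)), assemble
  H = (EN − 2FM + GL) / (2(EG − F²)) = 3*sqrt(10)/(20*Abs(u)).
At (u, v) = (1, -3*pi/4): H = 3*sqrt(10)/20.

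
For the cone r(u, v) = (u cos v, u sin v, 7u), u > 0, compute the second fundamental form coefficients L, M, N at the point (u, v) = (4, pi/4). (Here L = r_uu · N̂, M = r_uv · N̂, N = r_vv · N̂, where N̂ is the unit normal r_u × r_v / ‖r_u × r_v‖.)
L = 0;  M = 0;  N = 14*sqrt(2)/5

Compute the unit normal N̂(u, v) = (-7*sqrt(2)*u*cos(v)/(10*Abs(u)), -7*sqrt(2)*u*sin(v)/(10*Abs(u)), sqrt(2)*u/(10*Abs(u))), and the second partials r_uu, r_uv, r_vv. Take dot products:
  L(u, v) = r_uu · N̂ = 0,
  M(u, v) = r_uv · N̂ = 0,
  N(u, v) = r_vv · N̂ = 7*sqrt(2)*u^2/(10*Abs(u)).
Evaluating at (u, v) = (4, pi/4):
  L = 0, M = 0, N = 14*sqrt(2)/5.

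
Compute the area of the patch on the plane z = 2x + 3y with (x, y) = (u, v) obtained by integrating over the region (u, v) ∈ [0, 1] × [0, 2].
Area = 2*sqrt(14)

Area = ∫∫ √(EG − F²) du dv with √(EG − F²) = sqrt(14). Integrating over [0, 1] × [0, 2] gives 2*sqrt(14).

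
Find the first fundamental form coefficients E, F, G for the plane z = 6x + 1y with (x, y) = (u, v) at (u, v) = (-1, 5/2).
E = 37;  F = 6;  G = 2

Partials: r_u = (1, 0, 6), r_v = (0, 1, 1). As functions of (u, v):
  E = r_u · r_u = 37,
  F = r_u · r_v = 6,
  G = r_v · r_v = 2.
Evaluating at (u, v) = (-1, 5/2): E = 37, F = 6, G = 2.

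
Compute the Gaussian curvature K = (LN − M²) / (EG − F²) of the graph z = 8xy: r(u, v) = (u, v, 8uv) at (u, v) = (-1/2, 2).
K = -64/74529

Coefficients of the first fundamental form: E = 64*v^2 + 1, F = 64*u*v, G = 64*u^2 + 1.
Coefficients of the second fundamental form: L = 0, M = 8/sqrt(64*u^2 + 64*v^2 + 1), N = 0.
Assemble K = (LN − M²)/(EG − F²) = -64/(4096*u^4 + 8192*u^2*v^2 + 128*u^2 + 4096*v^4 + 128*v^2 + 1). At (u, v) = (-1/2, 2): K = -64/74529.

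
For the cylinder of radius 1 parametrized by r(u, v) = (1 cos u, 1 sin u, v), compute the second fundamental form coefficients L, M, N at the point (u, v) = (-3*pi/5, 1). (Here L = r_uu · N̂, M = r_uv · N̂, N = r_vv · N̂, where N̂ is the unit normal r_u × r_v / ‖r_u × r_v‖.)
L = -1;  M = 0;  N = 0

Compute the unit normal N̂(u, v) = (cos(u), sin(u), 0), and the second partials r_uu, r_uv, r_vv. Take dot products:
  L(u, v) = r_uu · N̂ = -1,
  M(u, v) = r_uv · N̂ = 0,
  N(u, v) = r_vv · N̂ = 0.
Evaluating at (u, v) = (-3*pi/5, 1):
  L = -1, M = 0, N = 0.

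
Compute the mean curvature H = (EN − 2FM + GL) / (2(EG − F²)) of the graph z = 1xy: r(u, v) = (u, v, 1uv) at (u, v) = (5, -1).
H = 5*sqrt(3)/243

With E = v^2 + 1, F = u*v, G = u^2 + 1, L = 0, M = 1/sqrt(u^2 + v^2 + 1), N = 0, assemble
  H = (EN − 2FM + GL) / (2(EG − F²)) = -u*v/(u^2 + v^2 + 1)^(3/2).
At (u, v) = (5, -1): H = 5*sqrt(3)/243.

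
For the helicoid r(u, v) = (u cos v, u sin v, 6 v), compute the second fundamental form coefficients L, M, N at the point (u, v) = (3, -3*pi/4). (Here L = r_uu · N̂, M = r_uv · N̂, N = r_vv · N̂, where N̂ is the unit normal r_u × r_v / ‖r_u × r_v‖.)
L = 0;  M = -2*sqrt(5)/5;  N = 0

Compute the unit normal N̂(u, v) = (6*sin(v)/sqrt(u^2 + 36), -6*cos(v)/sqrt(u^2 + 36), u/sqrt(u^2 + 36)), and the second partials r_uu, r_uv, r_vv. Take dot products:
  L(u, v) = r_uu · N̂ = 0,
  M(u, v) = r_uv · N̂ = -6/sqrt(u^2 + 36),
  N(u, v) = r_vv · N̂ = 0.
Evaluating at (u, v) = (3, -3*pi/4):
  L = 0, M = -2*sqrt(5)/5, N = 0.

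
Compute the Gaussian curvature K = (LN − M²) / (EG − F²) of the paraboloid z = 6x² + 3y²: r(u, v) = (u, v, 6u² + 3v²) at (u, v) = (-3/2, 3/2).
K = 18/41209

Coefficients of the first fundamental form: E = 144*u^2 + 1, F = 72*u*v, G = 36*v^2 + 1.
Coefficients of the second fundamental form: L = 12/sqrt(144*u^2 + 36*v^2 + 1), M = 0, N = 6/sqrt(144*u^2 + 36*v^2 + 1).
Assemble K = (LN − M²)/(EG − F²) = 72/(20736*u^4 + 10368*u^2*v^2 + 288*u^2 + 1296*v^4 + 72*v^2 + 1). At (u, v) = (-3/2, 3/2): K = 18/41209.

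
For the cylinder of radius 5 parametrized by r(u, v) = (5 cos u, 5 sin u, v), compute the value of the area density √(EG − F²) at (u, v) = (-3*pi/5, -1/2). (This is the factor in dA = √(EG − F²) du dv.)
√(EG − F²)|_{(-3*pi/5, -1/2)} = 5

E = 25, F = 0, G = 1, so EG − F² = 25. Taking the positive square root: √(EG − F²) = 5. At (u, v) = (-3*pi/5, -1/2): 5.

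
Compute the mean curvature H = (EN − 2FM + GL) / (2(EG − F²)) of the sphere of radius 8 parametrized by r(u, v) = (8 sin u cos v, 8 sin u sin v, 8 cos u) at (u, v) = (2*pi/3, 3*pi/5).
H = -1/8

With E = 64, F = 0, G = 64*sin(u)^2, L = -8*sin(u)/Abs(sin(u)), M = 0, N = -8*sin(u)^3/Abs(sin(u)), assemble
  H = (EN − 2FM + GL) / (2(EG − F²)) = -sin(u)/(8*Abs(sin(u))).
At (u, v) = (2*pi/3, 3*pi/5): H = -1/8.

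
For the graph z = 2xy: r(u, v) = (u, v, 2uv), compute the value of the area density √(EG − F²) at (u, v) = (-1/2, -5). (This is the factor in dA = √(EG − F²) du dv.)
√(EG − F²)|_{(-1/2, -5)} = sqrt(102)

E = 4*v^2 + 1, F = 4*u*v, G = 4*u^2 + 1, so EG − F² = 4*u^2 + 4*v^2 + 1. Taking the positive square root: √(EG − F²) = sqrt(4*u^2 + 4*v^2 + 1). At (u, v) = (-1/2, -5): sqrt(102).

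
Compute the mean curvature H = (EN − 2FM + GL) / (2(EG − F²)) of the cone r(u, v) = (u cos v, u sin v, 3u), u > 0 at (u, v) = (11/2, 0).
H = 3*sqrt(10)/110

With E = 10, F = 0, G = u^2, L = 0, M = 0, N = 3*sqrt(10)*u^2/(10*Abs(u)), assemble
  H = (EN − 2FM + GL) / (2(EG − F²)) = 3*sqrt(10)/(20*Abs(u)).
At (u, v) = (11/2, 0): H = 3*sqrt(10)/110.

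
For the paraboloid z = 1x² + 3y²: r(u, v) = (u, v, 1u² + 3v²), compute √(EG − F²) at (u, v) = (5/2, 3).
√(EG − F²)|_{(5/2, 3)} = 5*sqrt(14)

E = 4*u^2 + 1, F = 12*u*v, G = 36*v^2 + 1; EG − F² = 4*u^2 + 36*v^2 + 1; √(EG − F²) = sqrt(4*u^2 + 36*v^2 + 1). At the given point: 5*sqrt(14).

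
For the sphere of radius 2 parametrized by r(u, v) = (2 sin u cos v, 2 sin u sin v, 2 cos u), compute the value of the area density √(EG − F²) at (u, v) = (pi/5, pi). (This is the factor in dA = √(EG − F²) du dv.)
√(EG − F²)|_{(pi/5, pi)} = sqrt(10 - 2*sqrt(5))

E = 4, F = 0, G = 4*sin(u)^2, so EG − F² = 16*sin(u)^2. Taking the positive square root: √(EG − F²) = 4*Abs(sin(u)). At (u, v) = (pi/5, pi): sqrt(10 - 2*sqrt(5)).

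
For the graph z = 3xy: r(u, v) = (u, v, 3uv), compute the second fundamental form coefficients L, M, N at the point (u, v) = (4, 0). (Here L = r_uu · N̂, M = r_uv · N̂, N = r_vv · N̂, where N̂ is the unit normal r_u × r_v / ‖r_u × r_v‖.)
L = 0;  M = 3*sqrt(145)/145;  N = 0

Compute the unit normal N̂(u, v) = (-3*v/sqrt(9*u^2 + 9*v^2 + 1), -3*u/sqrt(9*u^2 + 9*v^2 + 1), 1/sqrt(9*u^2 + 9*v^2 + 1)), and the second partials r_uu, r_uv, r_vv. Take dot products:
  L(u, v) = r_uu · N̂ = 0,
  M(u, v) = r_uv · N̂ = 3/sqrt(9*u^2 + 9*v^2 + 1),
  N(u, v) = r_vv · N̂ = 0.
Evaluating at (u, v) = (4, 0):
  L = 0, M = 3*sqrt(145)/145, N = 0.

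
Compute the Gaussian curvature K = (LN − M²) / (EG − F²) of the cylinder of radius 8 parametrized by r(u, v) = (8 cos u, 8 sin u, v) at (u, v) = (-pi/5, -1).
K = 0

Coefficients of the first fundamental form: E = 64, F = 0, G = 1.
Coefficients of the second fundamental form: L = -8, M = 0, N = 0.
Assemble K = (LN − M²)/(EG − F²) = 0. At (u, v) = (-pi/5, -1): K = 0.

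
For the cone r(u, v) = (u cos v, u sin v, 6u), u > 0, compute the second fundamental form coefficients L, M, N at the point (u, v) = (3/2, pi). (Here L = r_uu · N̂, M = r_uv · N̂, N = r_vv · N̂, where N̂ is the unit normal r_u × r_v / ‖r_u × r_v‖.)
L = 0;  M = 0;  N = 9*sqrt(37)/37

Compute the unit normal N̂(u, v) = (-6*sqrt(37)*u*cos(v)/(37*Abs(u)), -6*sqrt(37)*u*sin(v)/(37*Abs(u)), sqrt(37)*u/(37*Abs(u))), and the second partials r_uu, r_uv, r_vv. Take dot products:
  L(u, v) = r_uu · N̂ = 0,
  M(u, v) = r_uv · N̂ = 0,
  N(u, v) = r_vv · N̂ = 6*sqrt(37)*u^2/(37*Abs(u)).
Evaluating at (u, v) = (3/2, pi):
  L = 0, M = 0, N = 9*sqrt(37)/37.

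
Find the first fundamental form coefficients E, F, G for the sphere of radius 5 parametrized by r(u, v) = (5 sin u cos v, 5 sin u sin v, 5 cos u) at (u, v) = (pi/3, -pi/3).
E = 25;  F = 0;  G = 75/4

Partials: r_u = (5*cos(u)*cos(v), 5*sin(v)*cos(u), -5*sin(u)), r_v = (-5*sin(u)*sin(v), 5*sin(u)*cos(v), 0). As functions of (u, v):
  E = r_u · r_u = 25,
  F = r_u · r_v = 0,
  G = r_v · r_v = 25*sin(u)^2.
Evaluating at (u, v) = (pi/3, -pi/3): E = 25, F = 0, G = 75/4.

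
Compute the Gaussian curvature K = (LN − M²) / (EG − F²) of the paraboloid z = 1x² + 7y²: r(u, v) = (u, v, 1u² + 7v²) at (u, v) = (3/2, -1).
K = 7/10609

Coefficients of the first fundamental form: E = 4*u^2 + 1, F = 28*u*v, G = 196*v^2 + 1.
Coefficients of the second fundamental form: L = 2/sqrt(4*u^2 + 196*v^2 + 1), M = 0, N = 14/sqrt(4*u^2 + 196*v^2 + 1).
Assemble K = (LN − M²)/(EG − F²) = 28/(16*u^4 + 1568*u^2*v^2 + 8*u^2 + 38416*v^4 + 392*v^2 + 1). At (u, v) = (3/2, -1): K = 7/10609.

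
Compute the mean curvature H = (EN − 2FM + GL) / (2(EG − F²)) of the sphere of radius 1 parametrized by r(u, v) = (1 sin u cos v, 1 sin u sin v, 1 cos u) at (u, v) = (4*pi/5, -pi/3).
H = -1

With E = 1, F = 0, G = sin(u)^2, L = -sin(u)/Abs(sin(u)), M = 0, N = -sin(u)^3/Abs(sin(u)), assemble
  H = (EN − 2FM + GL) / (2(EG − F²)) = -sin(u)/Abs(sin(u)).
At (u, v) = (4*pi/5, -pi/3): H = -1.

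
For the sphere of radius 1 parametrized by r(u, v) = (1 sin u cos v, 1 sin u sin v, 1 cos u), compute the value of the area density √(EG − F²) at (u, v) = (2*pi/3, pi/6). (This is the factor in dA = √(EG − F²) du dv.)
√(EG − F²)|_{(2*pi/3, pi/6)} = sqrt(3)/2

E = 1, F = 0, G = sin(u)^2, so EG − F² = sin(u)^2. Taking the positive square root: √(EG − F²) = Abs(sin(u)). At (u, v) = (2*pi/3, pi/6): sqrt(3)/2.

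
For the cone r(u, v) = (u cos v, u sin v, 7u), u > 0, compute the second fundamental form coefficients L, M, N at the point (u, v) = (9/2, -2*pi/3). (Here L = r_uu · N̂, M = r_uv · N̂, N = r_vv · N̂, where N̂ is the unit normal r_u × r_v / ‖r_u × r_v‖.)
L = 0;  M = 0;  N = 63*sqrt(2)/20

Compute the unit normal N̂(u, v) = (-7*sqrt(2)*u*cos(v)/(10*Abs(u)), -7*sqrt(2)*u*sin(v)/(10*Abs(u)), sqrt(2)*u/(10*Abs(u))), and the second partials r_uu, r_uv, r_vv. Take dot products:
  L(u, v) = r_uu · N̂ = 0,
  M(u, v) = r_uv · N̂ = 0,
  N(u, v) = r_vv · N̂ = 7*sqrt(2)*u^2/(10*Abs(u)).
Evaluating at (u, v) = (9/2, -2*pi/3):
  L = 0, M = 0, N = 63*sqrt(2)/20.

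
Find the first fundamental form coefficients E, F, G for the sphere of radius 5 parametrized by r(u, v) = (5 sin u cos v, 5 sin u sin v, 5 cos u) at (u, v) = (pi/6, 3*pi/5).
E = 25;  F = 0;  G = 25/4

Partials: r_u = (5*cos(u)*cos(v), 5*sin(v)*cos(u), -5*sin(u)), r_v = (-5*sin(u)*sin(v), 5*sin(u)*cos(v), 0). As functions of (u, v):
  E = r_u · r_u = 25,
  F = r_u · r_v = 0,
  G = r_v · r_v = 25*sin(u)^2.
Evaluating at (u, v) = (pi/6, 3*pi/5): E = 25, F = 0, G = 25/4.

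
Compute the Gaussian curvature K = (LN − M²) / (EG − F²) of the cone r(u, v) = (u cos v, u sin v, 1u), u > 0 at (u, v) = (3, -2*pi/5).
K = 0

Coefficients of the first fundamental form: E = 2, F = 0, G = u^2.
Coefficients of the second fundamental form: L = 0, M = 0, N = sqrt(2)*u^2/(2*Abs(u)).
Assemble K = (LN − M²)/(EG − F²) = 0. At (u, v) = (3, -2*pi/5): K = 0.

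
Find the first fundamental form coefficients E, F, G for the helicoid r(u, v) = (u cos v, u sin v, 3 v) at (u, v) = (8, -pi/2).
E = 1;  F = 0;  G = 73

Partials: r_u = (cos(v), sin(v), 0), r_v = (-u*sin(v), u*cos(v), 3). As functions of (u, v):
  E = r_u · r_u = 1,
  F = r_u · r_v = 0,
  G = r_v · r_v = u^2 + 9.
Evaluating at (u, v) = (8, -pi/2): E = 1, F = 0, G = 73.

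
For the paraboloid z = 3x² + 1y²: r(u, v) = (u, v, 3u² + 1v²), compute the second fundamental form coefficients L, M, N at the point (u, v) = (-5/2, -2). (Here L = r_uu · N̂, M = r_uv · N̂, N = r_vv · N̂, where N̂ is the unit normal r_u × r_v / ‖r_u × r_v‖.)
L = 3*sqrt(2)/11;  M = 0;  N = sqrt(2)/11

Compute the unit normal N̂(u, v) = (-6*u/sqrt(36*u^2 + 4*v^2 + 1), -2*v/sqrt(36*u^2 + 4*v^2 + 1), 1/sqrt(36*u^2 + 4*v^2 + 1)), and the second partials r_uu, r_uv, r_vv. Take dot products:
  L(u, v) = r_uu · N̂ = 6/sqrt(36*u^2 + 4*v^2 + 1),
  M(u, v) = r_uv · N̂ = 0,
  N(u, v) = r_vv · N̂ = 2/sqrt(36*u^2 + 4*v^2 + 1).
Evaluating at (u, v) = (-5/2, -2):
  L = 3*sqrt(2)/11, M = 0, N = sqrt(2)/11.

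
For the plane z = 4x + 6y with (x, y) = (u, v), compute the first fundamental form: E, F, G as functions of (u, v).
E = 17;  F = 24;  G = 37

Compute partials: r_u = (1, 0, 4), r_v = (0, 1, 6). Then
  E = r_u · r_u = 17,
  F = r_u · r_v = 24,
  G = r_v · r_v = 37.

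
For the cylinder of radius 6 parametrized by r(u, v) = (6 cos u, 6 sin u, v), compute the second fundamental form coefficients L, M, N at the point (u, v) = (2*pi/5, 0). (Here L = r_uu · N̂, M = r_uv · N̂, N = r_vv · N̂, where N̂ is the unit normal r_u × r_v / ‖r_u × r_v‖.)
L = -6;  M = 0;  N = 0

Compute the unit normal N̂(u, v) = (cos(u), sin(u), 0), and the second partials r_uu, r_uv, r_vv. Take dot products:
  L(u, v) = r_uu · N̂ = -6,
  M(u, v) = r_uv · N̂ = 0,
  N(u, v) = r_vv · N̂ = 0.
Evaluating at (u, v) = (2*pi/5, 0):
  L = -6, M = 0, N = 0.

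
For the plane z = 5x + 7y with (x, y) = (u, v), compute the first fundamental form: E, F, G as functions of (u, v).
E = 26;  F = 35;  G = 50

Compute partials: r_u = (1, 0, 5), r_v = (0, 1, 7). Then
  E = r_u · r_u = 26,
  F = r_u · r_v = 35,
  G = r_v · r_v = 50.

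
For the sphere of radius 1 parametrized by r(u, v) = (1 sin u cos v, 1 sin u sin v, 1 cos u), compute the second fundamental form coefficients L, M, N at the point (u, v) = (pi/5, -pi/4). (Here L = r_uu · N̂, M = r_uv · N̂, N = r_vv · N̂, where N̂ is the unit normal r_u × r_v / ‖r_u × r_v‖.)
L = -1;  M = 0;  N = -5/8 + sqrt(5)/8

Compute the unit normal N̂(u, v) = (sin(u)^2*cos(v)/Abs(sin(u)), sin(u)^2*sin(v)/Abs(sin(u)), sin(2*u)/(2*Abs(sin(u)))), and the second partials r_uu, r_uv, r_vv. Take dot products:
  L(u, v) = r_uu · N̂ = -sin(u)/Abs(sin(u)),
  M(u, v) = r_uv · N̂ = 0,
  N(u, v) = r_vv · N̂ = -sin(u)^3/Abs(sin(u)).
Evaluating at (u, v) = (pi/5, -pi/4):
  L = -1, M = 0, N = -5/8 + sqrt(5)/8.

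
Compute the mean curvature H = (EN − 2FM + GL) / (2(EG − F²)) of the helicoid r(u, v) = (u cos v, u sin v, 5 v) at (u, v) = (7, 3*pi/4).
H = 0

With E = 1, F = 0, G = u^2 + 25, L = 0, M = -5/sqrt(u^2 + 25), N = 0, assemble
  H = (EN − 2FM + GL) / (2(EG − F²)) = 0.
At (u, v) = (7, 3*pi/4): H = 0.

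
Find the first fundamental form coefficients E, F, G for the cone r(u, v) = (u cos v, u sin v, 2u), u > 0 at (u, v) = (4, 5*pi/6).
E = 5;  F = 0;  G = 16

Partials: r_u = (cos(v), sin(v), 2), r_v = (-u*sin(v), u*cos(v), 0). As functions of (u, v):
  E = r_u · r_u = 5,
  F = r_u · r_v = 0,
  G = r_v · r_v = u^2.
Evaluating at (u, v) = (4, 5*pi/6): E = 5, F = 0, G = 16.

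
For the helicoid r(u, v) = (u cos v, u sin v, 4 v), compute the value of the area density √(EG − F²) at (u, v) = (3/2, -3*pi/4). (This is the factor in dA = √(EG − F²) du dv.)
√(EG − F²)|_{(3/2, -3*pi/4)} = sqrt(73)/2

E = 1, F = 0, G = u^2 + 16, so EG − F² = u^2 + 16. Taking the positive square root: √(EG − F²) = sqrt(u^2 + 16). At (u, v) = (3/2, -3*pi/4): sqrt(73)/2.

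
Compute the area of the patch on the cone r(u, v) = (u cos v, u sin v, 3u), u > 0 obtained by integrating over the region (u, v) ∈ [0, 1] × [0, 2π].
Area = sqrt(10)*pi

Area = ∫∫ √(EG − F²) du dv with √(EG − F²) = sqrt(10)*Abs(u). Integrating over [0, 1] × [0, 2π] gives sqrt(10)*pi.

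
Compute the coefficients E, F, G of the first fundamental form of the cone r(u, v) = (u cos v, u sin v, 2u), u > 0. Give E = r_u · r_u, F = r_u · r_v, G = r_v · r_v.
E = 5;  F = 0;  G = u^2

Compute partials: r_u = (cos(v), sin(v), 2), r_v = (-u*sin(v), u*cos(v), 0). Then
  E = r_u · r_u = 5,
  F = r_u · r_v = 0,
  G = r_v · r_v = u^2.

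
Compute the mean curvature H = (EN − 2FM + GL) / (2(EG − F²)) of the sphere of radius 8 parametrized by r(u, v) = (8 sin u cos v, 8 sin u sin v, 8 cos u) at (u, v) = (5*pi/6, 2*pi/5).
H = -1/8

With E = 64, F = 0, G = 64*sin(u)^2, L = -8*sin(u)/Abs(sin(u)), M = 0, N = -8*sin(u)^3/Abs(sin(u)), assemble
  H = (EN − 2FM + GL) / (2(EG − F²)) = -sin(u)/(8*Abs(sin(u))).
At (u, v) = (5*pi/6, 2*pi/5): H = -1/8.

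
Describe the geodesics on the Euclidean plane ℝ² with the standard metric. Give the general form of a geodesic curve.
Geodesics on the plane are straight lines (in the standard parametrization, α(t) = p + t · v with p, v ∈ ℝ²).

The geodesic equation on the plane reduces to α̈ = 0 (Christoffel symbols vanish in Cartesian coordinates), so α(t) = p + t · v. Geodesics are exactly straight lines.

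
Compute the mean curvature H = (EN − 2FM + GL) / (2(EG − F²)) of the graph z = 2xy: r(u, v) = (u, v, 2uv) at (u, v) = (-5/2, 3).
H = 15*sqrt(62)/961

With E = 4*v^2 + 1, F = 4*u*v, G = 4*u^2 + 1, L = 0, M = 2/sqrt(4*u^2 + 4*v^2 + 1), N = 0, assemble
  H = (EN − 2FM + GL) / (2(EG − F²)) = -8*u*v/(4*u^2 + 4*v^2 + 1)^(3/2).
At (u, v) = (-5/2, 3): H = 15*sqrt(62)/961.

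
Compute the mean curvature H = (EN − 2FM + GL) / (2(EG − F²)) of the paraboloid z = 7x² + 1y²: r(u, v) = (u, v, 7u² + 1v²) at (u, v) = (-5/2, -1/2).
H = 1240*sqrt(1227)/1505529

With E = 196*u^2 + 1, F = 28*u*v, G = 4*v^2 + 1, L = 14/sqrt(196*u^2 + 4*v^2 + 1), M = 0, N = 2/sqrt(196*u^2 + 4*v^2 + 1), assemble
  H = (EN − 2FM + GL) / (2(EG − F²)) = 4*(49*u^2 + 7*v^2 + 2)/(196*u^2 + 4*v^2 + 1)^(3/2).
At (u, v) = (-5/2, -1/2): H = 1240*sqrt(1227)/1505529.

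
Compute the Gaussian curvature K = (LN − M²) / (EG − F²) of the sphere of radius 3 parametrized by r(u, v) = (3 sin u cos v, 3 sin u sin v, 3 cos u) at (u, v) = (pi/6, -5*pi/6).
K = 1/9

Coefficients of the first fundamental form: E = 9, F = 0, G = 9*sin(u)^2.
Coefficients of the second fundamental form: L = -3*sin(u)/Abs(sin(u)), M = 0, N = -3*sin(u)^3/Abs(sin(u)).
Assemble K = (LN − M²)/(EG − F²) = 1/9. At (u, v) = (pi/6, -5*pi/6): K = 1/9.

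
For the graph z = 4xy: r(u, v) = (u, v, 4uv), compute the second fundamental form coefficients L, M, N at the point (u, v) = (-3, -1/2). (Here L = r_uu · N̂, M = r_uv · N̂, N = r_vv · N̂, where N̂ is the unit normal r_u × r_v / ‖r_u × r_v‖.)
L = 0;  M = 4*sqrt(149)/149;  N = 0

Compute the unit normal N̂(u, v) = (-4*v/sqrt(16*u^2 + 16*v^2 + 1), -4*u/sqrt(16*u^2 + 16*v^2 + 1), 1/sqrt(16*u^2 + 16*v^2 + 1)), and the second partials r_uu, r_uv, r_vv. Take dot products:
  L(u, v) = r_uu · N̂ = 0,
  M(u, v) = r_uv · N̂ = 4/sqrt(16*u^2 + 16*v^2 + 1),
  N(u, v) = r_vv · N̂ = 0.
Evaluating at (u, v) = (-3, -1/2):
  L = 0, M = 4*sqrt(149)/149, N = 0.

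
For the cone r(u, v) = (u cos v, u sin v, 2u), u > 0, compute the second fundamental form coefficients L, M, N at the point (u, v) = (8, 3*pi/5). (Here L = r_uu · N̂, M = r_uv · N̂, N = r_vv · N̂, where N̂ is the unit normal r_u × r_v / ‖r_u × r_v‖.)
L = 0;  M = 0;  N = 16*sqrt(5)/5

Compute the unit normal N̂(u, v) = (-2*sqrt(5)*u*cos(v)/(5*Abs(u)), -2*sqrt(5)*u*sin(v)/(5*Abs(u)), sqrt(5)*u/(5*Abs(u))), and the second partials r_uu, r_uv, r_vv. Take dot products:
  L(u, v) = r_uu · N̂ = 0,
  M(u, v) = r_uv · N̂ = 0,
  N(u, v) = r_vv · N̂ = 2*sqrt(5)*u^2/(5*Abs(u)).
Evaluating at (u, v) = (8, 3*pi/5):
  L = 0, M = 0, N = 16*sqrt(5)/5.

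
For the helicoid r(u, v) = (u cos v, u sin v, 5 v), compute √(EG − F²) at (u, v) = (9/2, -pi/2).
√(EG − F²)|_{(9/2, -pi/2)} = sqrt(181)/2

E = 1, F = 0, G = u^2 + 25; EG − F² = u^2 + 25; √(EG − F²) = sqrt(u^2 + 25). At the given point: sqrt(181)/2.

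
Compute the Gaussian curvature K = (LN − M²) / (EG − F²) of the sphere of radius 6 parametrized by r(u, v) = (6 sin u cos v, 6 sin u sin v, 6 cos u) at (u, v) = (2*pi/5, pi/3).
K = 1/36

Coefficients of the first fundamental form: E = 36, F = 0, G = 36*sin(u)^2.
Coefficients of the second fundamental form: L = -6*sin(u)/Abs(sin(u)), M = 0, N = -6*sin(u)^3/Abs(sin(u)).
Assemble K = (LN − M²)/(EG − F²) = 1/36. At (u, v) = (2*pi/5, pi/3): K = 1/36.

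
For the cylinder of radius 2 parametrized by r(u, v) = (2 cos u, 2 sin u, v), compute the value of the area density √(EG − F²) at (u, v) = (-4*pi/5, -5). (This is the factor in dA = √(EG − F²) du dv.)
√(EG − F²)|_{(-4*pi/5, -5)} = 2

E = 4, F = 0, G = 1, so EG − F² = 4. Taking the positive square root: √(EG − F²) = 2. At (u, v) = (-4*pi/5, -5): 2.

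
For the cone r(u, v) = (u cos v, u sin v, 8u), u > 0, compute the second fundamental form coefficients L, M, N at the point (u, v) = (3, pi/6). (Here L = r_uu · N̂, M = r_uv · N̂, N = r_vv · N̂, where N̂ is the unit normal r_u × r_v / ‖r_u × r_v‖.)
L = 0;  M = 0;  N = 24*sqrt(65)/65

Compute the unit normal N̂(u, v) = (-8*sqrt(65)*u*cos(v)/(65*Abs(u)), -8*sqrt(65)*u*sin(v)/(65*Abs(u)), sqrt(65)*u/(65*Abs(u))), and the second partials r_uu, r_uv, r_vv. Take dot products:
  L(u, v) = r_uu · N̂ = 0,
  M(u, v) = r_uv · N̂ = 0,
  N(u, v) = r_vv · N̂ = 8*sqrt(65)*u^2/(65*Abs(u)).
Evaluating at (u, v) = (3, pi/6):
  L = 0, M = 0, N = 24*sqrt(65)/65.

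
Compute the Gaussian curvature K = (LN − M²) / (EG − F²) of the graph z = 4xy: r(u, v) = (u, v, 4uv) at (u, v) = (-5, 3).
K = -16/297025

Coefficients of the first fundamental form: E = 16*v^2 + 1, F = 16*u*v, G = 16*u^2 + 1.
Coefficients of the second fundamental form: L = 0, M = 4/sqrt(16*u^2 + 16*v^2 + 1), N = 0.
Assemble K = (LN − M²)/(EG − F²) = -16/(256*u^4 + 512*u^2*v^2 + 32*u^2 + 256*v^4 + 32*v^2 + 1). At (u, v) = (-5, 3): K = -16/297025.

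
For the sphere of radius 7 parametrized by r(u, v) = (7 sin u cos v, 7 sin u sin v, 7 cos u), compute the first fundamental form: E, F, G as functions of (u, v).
E = 49;  F = 0;  G = 49*sin(u)^2

Compute partials: r_u = (7*cos(u)*cos(v), 7*sin(v)*cos(u), -7*sin(u)), r_v = (-7*sin(u)*sin(v), 7*sin(u)*cos(v), 0). Then
  E = r_u · r_u = 49,
  F = r_u · r_v = 0,
  G = r_v · r_v = 49*sin(u)^2.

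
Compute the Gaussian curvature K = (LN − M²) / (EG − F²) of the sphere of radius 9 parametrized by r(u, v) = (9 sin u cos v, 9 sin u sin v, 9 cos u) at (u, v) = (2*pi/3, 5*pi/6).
K = 1/81

Coefficients of the first fundamental form: E = 81, F = 0, G = 81*sin(u)^2.
Coefficients of the second fundamental form: L = -9*sin(u)/Abs(sin(u)), M = 0, N = -9*sin(u)^3/Abs(sin(u)).
Assemble K = (LN − M²)/(EG − F²) = 1/81. At (u, v) = (2*pi/3, 5*pi/6): K = 1/81.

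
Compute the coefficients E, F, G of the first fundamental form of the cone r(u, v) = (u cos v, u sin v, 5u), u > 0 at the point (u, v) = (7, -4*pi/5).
E = 26;  F = 0;  G = 49

Partials: r_u = (cos(v), sin(v), 5), r_v = (-u*sin(v), u*cos(v), 0). As functions of (u, v):
  E = r_u · r_u = 26,
  F = r_u · r_v = 0,
  G = r_v · r_v = u^2.
Evaluating at (u, v) = (7, -4*pi/5): E = 26, F = 0, G = 49.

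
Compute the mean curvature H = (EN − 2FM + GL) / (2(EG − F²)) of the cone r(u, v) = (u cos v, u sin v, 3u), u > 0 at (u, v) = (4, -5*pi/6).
H = 3*sqrt(10)/80

With E = 10, F = 0, G = u^2, L = 0, M = 0, N = 3*sqrt(10)*u^2/(10*Abs(u)), assemble
  H = (EN − 2FM + GL) / (2(EG − F²)) = 3*sqrt(10)/(20*Abs(u)).
At (u, v) = (4, -5*pi/6): H = 3*sqrt(10)/80.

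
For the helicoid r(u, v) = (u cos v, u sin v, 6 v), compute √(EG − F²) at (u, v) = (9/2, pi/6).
√(EG − F²)|_{(9/2, pi/6)} = 15/2

E = 1, F = 0, G = u^2 + 36; EG − F² = u^2 + 36; √(EG − F²) = sqrt(u^2 + 36). At the given point: 15/2.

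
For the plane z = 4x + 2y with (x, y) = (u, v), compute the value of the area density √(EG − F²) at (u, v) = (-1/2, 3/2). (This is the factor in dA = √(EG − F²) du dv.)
√(EG − F²)|_{(-1/2, 3/2)} = sqrt(21)

E = 17, F = 8, G = 5, so EG − F² = 21. Taking the positive square root: √(EG − F²) = sqrt(21). At (u, v) = (-1/2, 3/2): sqrt(21).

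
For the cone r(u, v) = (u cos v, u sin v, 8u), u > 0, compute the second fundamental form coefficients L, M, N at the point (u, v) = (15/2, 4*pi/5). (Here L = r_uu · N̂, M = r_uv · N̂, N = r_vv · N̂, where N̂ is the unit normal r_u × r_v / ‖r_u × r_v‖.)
L = 0;  M = 0;  N = 12*sqrt(65)/13

Compute the unit normal N̂(u, v) = (-8*sqrt(65)*u*cos(v)/(65*Abs(u)), -8*sqrt(65)*u*sin(v)/(65*Abs(u)), sqrt(65)*u/(65*Abs(u))), and the second partials r_uu, r_uv, r_vv. Take dot products:
  L(u, v) = r_uu · N̂ = 0,
  M(u, v) = r_uv · N̂ = 0,
  N(u, v) = r_vv · N̂ = 8*sqrt(65)*u^2/(65*Abs(u)).
Evaluating at (u, v) = (15/2, 4*pi/5):
  L = 0, M = 0, N = 12*sqrt(65)/13.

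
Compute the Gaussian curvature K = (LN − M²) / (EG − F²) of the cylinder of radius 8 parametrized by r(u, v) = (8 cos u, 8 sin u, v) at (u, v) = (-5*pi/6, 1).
K = 0

Coefficients of the first fundamental form: E = 64, F = 0, G = 1.
Coefficients of the second fundamental form: L = -8, M = 0, N = 0.
Assemble K = (LN − M²)/(EG − F²) = 0. At (u, v) = (-5*pi/6, 1): K = 0.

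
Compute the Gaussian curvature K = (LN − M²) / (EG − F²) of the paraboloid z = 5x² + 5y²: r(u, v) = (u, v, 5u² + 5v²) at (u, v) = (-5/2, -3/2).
K = 100/724201

Coefficients of the first fundamental form: E = 100*u^2 + 1, F = 100*u*v, G = 100*v^2 + 1.
Coefficients of the second fundamental form: L = 10/sqrt(100*u^2 + 100*v^2 + 1), M = 0, N = 10/sqrt(100*u^2 + 100*v^2 + 1).
Assemble K = (LN − M²)/(EG − F²) = 100/(10000*u^4 + 20000*u^2*v^2 + 200*u^2 + 10000*v^4 + 200*v^2 + 1). At (u, v) = (-5/2, -3/2): K = 100/724201.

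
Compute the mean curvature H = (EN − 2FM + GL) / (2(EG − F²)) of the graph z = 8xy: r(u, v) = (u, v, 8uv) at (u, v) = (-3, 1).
H = 1536*sqrt(641)/410881

With E = 64*v^2 + 1, F = 64*u*v, G = 64*u^2 + 1, L = 0, M = 8/sqrt(64*u^2 + 64*v^2 + 1), N = 0, assemble
  H = (EN − 2FM + GL) / (2(EG − F²)) = -512*u*v/(64*u^2 + 64*v^2 + 1)^(3/2).
At (u, v) = (-3, 1): H = 1536*sqrt(641)/410881.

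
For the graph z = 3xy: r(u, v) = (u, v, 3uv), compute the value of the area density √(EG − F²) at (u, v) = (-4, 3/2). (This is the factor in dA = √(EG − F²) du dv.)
√(EG − F²)|_{(-4, 3/2)} = sqrt(661)/2

E = 9*v^2 + 1, F = 9*u*v, G = 9*u^2 + 1, so EG − F² = 9*u^2 + 9*v^2 + 1. Taking the positive square root: √(EG − F²) = sqrt(9*u^2 + 9*v^2 + 1). At (u, v) = (-4, 3/2): sqrt(661)/2.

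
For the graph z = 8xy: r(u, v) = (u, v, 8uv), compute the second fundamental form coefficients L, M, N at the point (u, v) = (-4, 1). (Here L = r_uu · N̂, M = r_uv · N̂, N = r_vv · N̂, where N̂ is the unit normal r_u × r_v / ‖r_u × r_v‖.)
L = 0;  M = 8/33;  N = 0

Compute the unit normal N̂(u, v) = (-8*v/sqrt(64*u^2 + 64*v^2 + 1), -8*u/sqrt(64*u^2 + 64*v^2 + 1), 1/sqrt(64*u^2 + 64*v^2 + 1)), and the second partials r_uu, r_uv, r_vv. Take dot products:
  L(u, v) = r_uu · N̂ = 0,
  M(u, v) = r_uv · N̂ = 8/sqrt(64*u^2 + 64*v^2 + 1),
  N(u, v) = r_vv · N̂ = 0.
Evaluating at (u, v) = (-4, 1):
  L = 0, M = 8/33, N = 0.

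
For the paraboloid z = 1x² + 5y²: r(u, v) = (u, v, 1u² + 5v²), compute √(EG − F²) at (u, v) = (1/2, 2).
√(EG − F²)|_{(1/2, 2)} = sqrt(402)

E = 4*u^2 + 1, F = 20*u*v, G = 100*v^2 + 1; EG − F² = 4*u^2 + 100*v^2 + 1; √(EG − F²) = sqrt(4*u^2 + 100*v^2 + 1). At the given point: sqrt(402).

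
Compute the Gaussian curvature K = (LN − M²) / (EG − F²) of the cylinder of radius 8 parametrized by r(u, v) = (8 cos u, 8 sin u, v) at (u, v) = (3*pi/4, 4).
K = 0

Coefficients of the first fundamental form: E = 64, F = 0, G = 1.
Coefficients of the second fundamental form: L = -8, M = 0, N = 0.
Assemble K = (LN − M²)/(EG − F²) = 0. At (u, v) = (3*pi/4, 4): K = 0.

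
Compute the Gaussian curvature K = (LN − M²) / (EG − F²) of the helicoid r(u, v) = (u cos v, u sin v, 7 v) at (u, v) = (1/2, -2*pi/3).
K = -784/38809

Coefficients of the first fundamental form: E = 1, F = 0, G = u^2 + 49.
Coefficients of the second fundamental form: L = 0, M = -7/sqrt(u^2 + 49), N = 0.
Assemble K = (LN − M²)/(EG − F²) = -49/(u^2 + 49)^2. At (u, v) = (1/2, -2*pi/3): K = -784/38809.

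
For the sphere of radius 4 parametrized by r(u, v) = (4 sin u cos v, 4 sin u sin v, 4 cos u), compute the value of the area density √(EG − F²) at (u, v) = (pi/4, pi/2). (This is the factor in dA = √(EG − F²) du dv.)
√(EG − F²)|_{(pi/4, pi/2)} = 8*sqrt(2)

E = 16, F = 0, G = 16*sin(u)^2, so EG − F² = 256*sin(u)^2. Taking the positive square root: √(EG − F²) = 16*Abs(sin(u)). At (u, v) = (pi/4, pi/2): 8*sqrt(2).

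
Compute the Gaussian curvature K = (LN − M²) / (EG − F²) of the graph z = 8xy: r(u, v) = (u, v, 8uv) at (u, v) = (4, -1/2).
K = -64/1083681

Coefficients of the first fundamental form: E = 64*v^2 + 1, F = 64*u*v, G = 64*u^2 + 1.
Coefficients of the second fundamental form: L = 0, M = 8/sqrt(64*u^2 + 64*v^2 + 1), N = 0.
Assemble K = (LN − M²)/(EG − F²) = -64/(4096*u^4 + 8192*u^2*v^2 + 128*u^2 + 4096*v^4 + 128*v^2 + 1). At (u, v) = (4, -1/2): K = -64/1083681.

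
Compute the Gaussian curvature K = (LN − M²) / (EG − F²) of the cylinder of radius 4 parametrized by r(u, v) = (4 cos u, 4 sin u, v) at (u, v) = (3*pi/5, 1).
K = 0

Coefficients of the first fundamental form: E = 16, F = 0, G = 1.
Coefficients of the second fundamental form: L = -4, M = 0, N = 0.
Assemble K = (LN − M²)/(EG − F²) = 0. At (u, v) = (3*pi/5, 1): K = 0.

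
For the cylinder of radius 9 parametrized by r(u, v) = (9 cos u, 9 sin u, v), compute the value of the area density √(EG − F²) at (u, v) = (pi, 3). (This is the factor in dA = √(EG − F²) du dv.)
√(EG − F²)|_{(pi, 3)} = 9

E = 81, F = 0, G = 1, so EG − F² = 81. Taking the positive square root: √(EG − F²) = 9. At (u, v) = (pi, 3): 9.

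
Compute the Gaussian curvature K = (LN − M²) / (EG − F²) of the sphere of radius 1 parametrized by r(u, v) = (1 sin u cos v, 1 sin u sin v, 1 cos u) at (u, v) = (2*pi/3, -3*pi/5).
K = 1

Coefficients of the first fundamental form: E = 1, F = 0, G = sin(u)^2.
Coefficients of the second fundamental form: L = -sin(u)/Abs(sin(u)), M = 0, N = -sin(u)^3/Abs(sin(u)).
Assemble K = (LN − M²)/(EG − F²) = 1. At (u, v) = (2*pi/3, -3*pi/5): K = 1.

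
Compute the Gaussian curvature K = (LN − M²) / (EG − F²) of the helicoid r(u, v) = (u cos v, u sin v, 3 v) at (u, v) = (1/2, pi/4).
K = -144/1369

Coefficients of the first fundamental form: E = 1, F = 0, G = u^2 + 9.
Coefficients of the second fundamental form: L = 0, M = -3/sqrt(u^2 + 9), N = 0.
Assemble K = (LN − M²)/(EG − F²) = -9/(u^2 + 9)^2. At (u, v) = (1/2, pi/4): K = -144/1369.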